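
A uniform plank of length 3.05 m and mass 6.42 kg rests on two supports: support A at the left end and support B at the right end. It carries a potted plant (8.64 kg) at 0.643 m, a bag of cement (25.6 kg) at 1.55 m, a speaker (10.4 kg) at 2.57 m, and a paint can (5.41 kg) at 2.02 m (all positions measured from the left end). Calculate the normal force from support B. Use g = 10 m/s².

Choose support A as the axis so its reaction then has zero moment arm.
Beam weight: 6.42 × 10 = 64.2 N down at 1.525 m → arm 1.525 m, τ = 64.2 × 1.525 = 97.91 N·m clockwise.
Potted plant: 8.64 × 10 = 86.4 N down at 0.643 m → arm 0.643 m, τ = 86.4 × 0.643 = 55.56 N·m clockwise.
Bag of cement: 25.6 × 10 = 256 N down at 1.55 m → arm 1.55 m, τ = 256 × 1.55 = 396.8 N·m clockwise.
Speaker: 10.4 × 10 = 104 N down at 2.57 m → arm 2.57 m, τ = 104 × 2.57 = 267.3 N·m clockwise.
Paint can: 5.41 × 10 = 54.1 N down at 2.02 m → arm 2.02 m, τ = 54.1 × 2.02 = 109.3 N·m clockwise.
Net load moment about support A = 926.9 N·m clockwise.
Reaction R at support B is upward at 3.05 m, arm 3.05 m → moment R × 3.05 counterclockwise.
For rotational equilibrium, R × 3.05 = 926.9, so R = 304 N.

R_B ≈ 304 N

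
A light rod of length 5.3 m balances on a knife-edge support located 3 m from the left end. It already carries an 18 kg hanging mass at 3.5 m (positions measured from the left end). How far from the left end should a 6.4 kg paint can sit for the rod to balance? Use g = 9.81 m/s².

x ≈ 1.59 m from the left end

About the knife-edge support (at 3 m from the left end):
Hanging mass: 18 × 9.81 = 176.6 N down at 3.5 m → arm 0.5 m, τ = 176.6 × 0.5 = 88.3 N·m clockwise.
Net moment of existing loads = 88.3 N·m clockwise.
The paint can weighs 6.4 × 9.81 = 62.78 N and must supply an equal counterclockwise moment, so its lever arm about the knife-edge support is 88.3 / 62.78 = 1.41 m.
That puts it at 3 − 1.41 = 1.59 m from the left end.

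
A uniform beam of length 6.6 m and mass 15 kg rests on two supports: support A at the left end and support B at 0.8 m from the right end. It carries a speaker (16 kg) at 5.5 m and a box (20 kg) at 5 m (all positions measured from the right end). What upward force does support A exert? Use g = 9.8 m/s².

R_A ≈ 332 N

Take moments about support B.
Beam weight: 15 × 9.8 = 147 N down at 3.3 m → arm 2.5 m, τ = 147 × 2.5 = 367.5 N·m counterclockwise.
Speaker: 16 × 9.8 = 156.8 N down at 5.5 m → arm 4.7 m, τ = 156.8 × 4.7 = 737 N·m counterclockwise.
Box: 20 × 9.8 = 196 N down at 5 m → arm 4.2 m, τ = 196 × 4.2 = 823.2 N·m counterclockwise.
Net load moment about support B = 1928 N·m counterclockwise.
Reaction R at support A is upward at 6.6 m, arm 5.8 m → moment R × 5.8 clockwise.
Στ = 0 ⇒ R × 5.8 = 1928 ⇒ R = 332 N.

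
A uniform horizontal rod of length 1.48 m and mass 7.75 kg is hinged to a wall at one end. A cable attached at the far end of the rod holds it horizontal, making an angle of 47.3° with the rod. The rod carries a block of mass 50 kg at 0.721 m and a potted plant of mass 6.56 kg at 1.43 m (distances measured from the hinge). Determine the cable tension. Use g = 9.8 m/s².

T ≈ 461 N

Take moments about the hinge.
Beam weight: 7.75 × 9.8 = 75.95 N down at 0.74 m → arm 0.74 m, τ = 75.95 × 0.74 = 56.2 N·m clockwise.
Block: 50 × 9.8 = 490 N down at 0.721 m → arm 0.721 m, τ = 490 × 0.721 = 353.3 N·m clockwise.
Potted plant: 6.56 × 9.8 = 64.29 N down at 1.43 m → arm 1.43 m, τ = 64.29 × 1.43 = 91.93 N·m clockwise.
Total clockwise load moment = 501.4 N·m.
The cable tension T acts at 1.48 m; only its component perpendicular to the rod, T sinθ, produces torque. sin 47.3° = 0.7349.
Setting net torque to zero: T × 1.48 × 0.7349 = 501.4 → T = 501.4 / 1.088 = 461 N.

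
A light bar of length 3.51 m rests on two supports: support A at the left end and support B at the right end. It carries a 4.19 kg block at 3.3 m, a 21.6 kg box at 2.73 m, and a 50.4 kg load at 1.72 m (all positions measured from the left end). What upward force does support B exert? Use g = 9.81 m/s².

R_B ≈ 446 N

Taking torques about support A:
Block: 4.19 × 9.81 = 41.1 N down at 3.3 m → arm 3.3 m, τ = 41.1 × 3.3 = 135.6 N·m clockwise.
Box: 21.6 × 9.81 = 211.9 N down at 2.73 m → arm 2.73 m, τ = 211.9 × 2.73 = 578.5 N·m clockwise.
Load: 50.4 × 9.81 = 494.4 N down at 1.72 m → arm 1.72 m, τ = 494.4 × 1.72 = 850.4 N·m clockwise.
Net load moment about support A = 1564 N·m clockwise.
Reaction R at support B is upward at 3.51 m, arm 3.51 m → moment R × 3.51 counterclockwise.
Στ = 0 ⇒ R × 3.51 = 1564 ⇒ R = 446 N.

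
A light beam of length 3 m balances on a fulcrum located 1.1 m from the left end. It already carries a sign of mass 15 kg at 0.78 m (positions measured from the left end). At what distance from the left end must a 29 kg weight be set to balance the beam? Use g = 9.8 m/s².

x ≈ 1.27 m from the left end

Take moments about the fulcrum (at 1.1 m from the left end).
Sign: 15 × 9.8 = 147 N down at 0.78 m → arm 0.32 m, τ = 147 × 0.32 = 47.04 N·m counterclockwise.
Net moment of existing loads = 47.04 N·m counterclockwise.
The weight weighs 29 × 9.8 = 284.2 N and must supply an equal clockwise moment, so its lever arm about the fulcrum is 47.04 / 284.2 = 0.166 m.
That puts it at 1.1 + 0.166 = 1.27 m from the left end.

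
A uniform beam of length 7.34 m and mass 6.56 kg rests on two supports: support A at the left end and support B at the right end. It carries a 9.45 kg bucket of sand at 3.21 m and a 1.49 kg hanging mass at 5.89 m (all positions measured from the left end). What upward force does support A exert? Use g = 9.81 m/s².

R_A ≈ 87.2 N

Choose support B as the axis so its reaction then has zero moment arm.
Beam weight: 6.56 × 9.81 = 64.35 N down at 3.67 m → arm 3.67 m, τ = 64.35 × 3.67 = 236.2 N·m counterclockwise.
Bucket of sand: 9.45 × 9.81 = 92.7 N down at 3.21 m → arm 4.13 m, τ = 92.7 × 4.13 = 382.9 N·m counterclockwise.
Hanging mass: 1.49 × 9.81 = 14.62 N down at 5.89 m → arm 1.45 m, τ = 14.62 × 1.45 = 21.2 N·m counterclockwise.
Net load moment about support B = 640.3 N·m counterclockwise.
Reaction R at support A is upward at 0 m, arm 7.34 m → moment R × 7.34 clockwise.
Στ = 0 ⇒ R × 7.34 = 640.3 ⇒ R = 87.2 N.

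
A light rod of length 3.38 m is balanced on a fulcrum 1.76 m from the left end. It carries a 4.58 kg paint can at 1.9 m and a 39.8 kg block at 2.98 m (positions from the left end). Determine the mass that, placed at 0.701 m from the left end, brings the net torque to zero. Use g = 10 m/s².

m ≈ 46.5 kg

About the fulcrum (at 1.76 m from the left end):
Paint can: 4.58 × 10 = 45.8 N down at 1.9 m → arm 0.14 m, τ = 45.8 × 0.14 = 6.412 N·m clockwise.
Block: 39.8 × 10 = 398 N down at 2.98 m → arm 1.22 m, τ = 398 × 1.22 = 485.6 N·m clockwise.
Net moment of known loads = 492 N·m clockwise.
An unknown mass m at 0.701 m has arm 1.059 m; its moment is m·g·1.059 counterclockwise.
Setting net torque to zero: m × 10 × 1.059 = 492 → m = 492 / (10 × 1.059) = 46.5 kg.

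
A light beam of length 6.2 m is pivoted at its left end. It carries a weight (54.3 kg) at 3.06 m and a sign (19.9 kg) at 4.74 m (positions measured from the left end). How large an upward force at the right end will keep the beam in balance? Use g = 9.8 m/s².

Sum moments about the left end (the unknown pivot reaction has zero arm there).
Weight: 54.3 × 9.8 = 532.1 N down at 3.06 m → arm 3.06 m, τ = 532.1 × 3.06 = 1628 N·m clockwise.
Sign: 19.9 × 9.8 = 195 N down at 4.74 m → arm 4.74 m, τ = 195 × 4.74 = 924.3 N·m clockwise.
Net moment of the loads = 2552 N·m clockwise.
The upward force F acts at the right end, arm 6.2 m, giving F × 6.2 counterclockwise.
For rotational equilibrium, F × 6.2 = 2552, so F = 2552 / 6.2 = 412 N.

F ≈ 412 N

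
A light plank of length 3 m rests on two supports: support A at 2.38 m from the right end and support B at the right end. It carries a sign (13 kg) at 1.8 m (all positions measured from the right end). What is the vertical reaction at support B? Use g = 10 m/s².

About support A:
Sign: 13 × 10 = 130 N down at 1.8 m → arm 0.58 m, τ = 130 × 0.58 = 75.4 N·m clockwise.
Net load moment about support A = 75.4 N·m clockwise.
Reaction R at support B is upward at 0 m, arm 2.38 m → moment R × 2.38 counterclockwise.
Balancing moments: R × 2.38 = 75.4, giving R = 31.7 N.

R_B ≈ 31.7 N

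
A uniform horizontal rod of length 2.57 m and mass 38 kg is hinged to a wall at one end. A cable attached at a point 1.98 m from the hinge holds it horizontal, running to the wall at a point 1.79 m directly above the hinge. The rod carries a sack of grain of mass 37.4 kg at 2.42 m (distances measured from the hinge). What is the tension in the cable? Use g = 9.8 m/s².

About the hinge:
Beam weight: 38 × 9.8 = 372.4 N down at 1.285 m → arm 1.285 m, τ = 372.4 × 1.285 = 478.5 N·m clockwise.
Sack of grain: 37.4 × 9.8 = 366.5 N down at 2.42 m → arm 2.42 m, τ = 366.5 × 2.42 = 886.9 N·m clockwise.
Total clockwise load moment = 1365 N·m.
The cable tension T acts at 1.98 m; only its component perpendicular to the rod, T sinθ, produces torque. sinθ = h/√(h²+d²) = 1.79/√(1.79²+1.98²) = 0.6706.
For rotational equilibrium, T × 1.98 × 0.6706 = 1365, so T = 1365 / 1.328 = 1030 N.

T ≈ 1030 N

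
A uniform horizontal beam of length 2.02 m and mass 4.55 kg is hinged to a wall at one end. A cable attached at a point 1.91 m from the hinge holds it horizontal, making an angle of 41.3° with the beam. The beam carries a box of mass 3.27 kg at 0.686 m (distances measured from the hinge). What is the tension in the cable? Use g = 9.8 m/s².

T ≈ 53.2 N

Sum moments about the hinge (the unknown hinge reaction has zero arm there).
Beam weight: 4.55 × 9.8 = 44.59 N down at 1.01 m → arm 1.01 m, τ = 44.59 × 1.01 = 45.04 N·m clockwise.
Box: 3.27 × 9.8 = 32.05 N down at 0.686 m → arm 0.686 m, τ = 32.05 × 0.686 = 21.99 N·m clockwise.
Total clockwise load moment = 67.03 N·m.
The cable tension T acts at 1.91 m; only its component perpendicular to the beam, T sinθ, produces torque. sin 41.3° = 0.66.
Στ = 0 ⇒ T × 1.91 × 0.66 = 67.03 ⇒ T = 67.03 / 1.261 = 53.2 N.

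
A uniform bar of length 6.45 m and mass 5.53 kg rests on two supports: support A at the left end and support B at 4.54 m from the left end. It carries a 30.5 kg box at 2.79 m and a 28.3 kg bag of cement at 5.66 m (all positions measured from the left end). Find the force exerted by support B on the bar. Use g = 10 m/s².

R_B ≈ 580 N

About support A:
Beam weight: 5.53 × 10 = 55.3 N down at 3.225 m → arm 3.225 m, τ = 55.3 × 3.225 = 178.3 N·m clockwise.
Box: 30.5 × 10 = 305 N down at 2.79 m → arm 2.79 m, τ = 305 × 2.79 = 851 N·m clockwise.
Bag of cement: 28.3 × 10 = 283 N down at 5.66 m → arm 5.66 m, τ = 283 × 5.66 = 1602 N·m clockwise.
Net load moment about support A = 2631 N·m clockwise.
Reaction R at support B is upward at 4.54 m, arm 4.54 m → moment R × 4.54 counterclockwise.
For rotational equilibrium, R × 4.54 = 2631, so R = 580 N.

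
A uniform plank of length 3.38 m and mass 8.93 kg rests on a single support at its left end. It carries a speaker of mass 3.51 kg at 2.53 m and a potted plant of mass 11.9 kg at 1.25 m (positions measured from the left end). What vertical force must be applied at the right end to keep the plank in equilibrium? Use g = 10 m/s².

F ≈ 115 N

Take moments about the left end.
Beam weight: 8.93 × 10 = 89.3 N down at 1.69 m → arm 1.69 m, τ = 89.3 × 1.69 = 150.9 N·m clockwise.
Speaker: 3.51 × 10 = 35.1 N down at 2.53 m → arm 2.53 m, τ = 35.1 × 2.53 = 88.8 N·m clockwise.
Potted plant: 11.9 × 10 = 119 N down at 1.25 m → arm 1.25 m, τ = 119 × 1.25 = 148.8 N·m clockwise.
Net moment of the loads = 388.5 N·m clockwise.
The upward force F acts at the right end, arm 3.38 m, giving F × 3.38 counterclockwise.
Setting net torque to zero: F × 3.38 = 388.5 → F = 388.5 / 3.38 = 115 N.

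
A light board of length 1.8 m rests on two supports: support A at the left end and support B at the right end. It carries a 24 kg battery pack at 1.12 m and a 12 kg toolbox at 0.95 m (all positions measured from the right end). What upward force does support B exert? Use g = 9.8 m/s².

Taking torques about support A:
Battery pack: 24 × 9.8 = 235.2 N down at 1.12 m → arm 0.68 m, τ = 235.2 × 0.68 = 159.9 N·m clockwise.
Toolbox: 12 × 9.8 = 117.6 N down at 0.95 m → arm 0.85 m, τ = 117.6 × 0.85 = 99.96 N·m clockwise.
Net load moment about support A = 259.9 N·m clockwise.
Reaction R at support B is upward at 0 m, arm 1.8 m → moment R × 1.8 counterclockwise.
Στ = 0 ⇒ R × 1.8 = 259.9 ⇒ R = 144 N.

R_B ≈ 144 N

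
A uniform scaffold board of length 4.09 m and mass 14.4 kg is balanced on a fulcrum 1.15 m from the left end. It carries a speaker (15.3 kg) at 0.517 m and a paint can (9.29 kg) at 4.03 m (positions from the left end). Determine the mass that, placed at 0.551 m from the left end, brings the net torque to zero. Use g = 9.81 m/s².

Sum moments about the fulcrum (at 1.15 m from the left end) (the support reaction has zero arm there).
Beam weight: 14.4 × 9.81 = 141.3 N down at 2.045 m → arm 0.895 m, τ = 141.3 × 0.895 = 126.5 N·m clockwise.
Speaker: 15.3 × 9.81 = 150.1 N down at 0.517 m → arm 0.633 m, τ = 150.1 × 0.633 = 95.01 N·m counterclockwise.
Paint can: 9.29 × 9.81 = 91.13 N down at 4.03 m → arm 2.88 m, τ = 91.13 × 2.88 = 262.5 N·m clockwise.
Net moment of known loads = 294 N·m clockwise.
An unknown mass m at 0.551 m has arm 0.599 m; its moment is m·g·0.599 counterclockwise.
Balancing moments: m × 9.81 × 0.599 = 294, giving m = 294 / (9.81 × 0.599) = 50 kg.

m ≈ 50 kg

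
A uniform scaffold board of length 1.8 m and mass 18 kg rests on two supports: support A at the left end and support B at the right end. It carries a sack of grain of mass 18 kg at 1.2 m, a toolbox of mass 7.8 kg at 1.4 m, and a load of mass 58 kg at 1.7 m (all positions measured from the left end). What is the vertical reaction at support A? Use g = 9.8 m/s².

Sum moments about support B (its reaction then has zero moment arm).
Beam weight: 18 × 9.8 = 176.4 N down at 0.9 m → arm 0.9 m, τ = 176.4 × 0.9 = 158.8 N·m counterclockwise.
Sack of grain: 18 × 9.8 = 176.4 N down at 1.2 m → arm 0.6 m, τ = 176.4 × 0.6 = 105.8 N·m counterclockwise.
Toolbox: 7.8 × 9.8 = 76.44 N down at 1.4 m → arm 0.4 m, τ = 76.44 × 0.4 = 30.58 N·m counterclockwise.
Load: 58 × 9.8 = 568.4 N down at 1.7 m → arm 0.1 m, τ = 568.4 × 0.1 = 56.84 N·m counterclockwise.
Net load moment about support B = 352 N·m counterclockwise.
Reaction R at support A is upward at 0 m, arm 1.8 m → moment R × 1.8 clockwise.
Setting net torque to zero: R × 1.8 = 352 → R = 196 N.

R_A ≈ 196 N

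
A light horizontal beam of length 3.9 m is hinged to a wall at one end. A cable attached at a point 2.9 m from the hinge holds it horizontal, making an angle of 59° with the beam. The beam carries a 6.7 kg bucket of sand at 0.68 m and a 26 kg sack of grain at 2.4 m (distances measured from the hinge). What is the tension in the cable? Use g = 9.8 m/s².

Take moments about the hinge.
Bucket of sand: 6.7 × 9.8 = 65.66 N down at 0.68 m → arm 0.68 m, τ = 65.66 × 0.68 = 44.65 N·m clockwise.
Sack of grain: 26 × 9.8 = 254.8 N down at 2.4 m → arm 2.4 m, τ = 254.8 × 2.4 = 611.5 N·m clockwise.
Total clockwise load moment = 656.1 N·m.
The cable tension T acts at 2.9 m; only its component perpendicular to the beam, T sinθ, produces torque. sin 59° = 0.8572.
Setting net torque to zero: T × 2.9 × 0.8572 = 656.1 → T = 656.1 / 2.486 = 264 N.

T ≈ 264 N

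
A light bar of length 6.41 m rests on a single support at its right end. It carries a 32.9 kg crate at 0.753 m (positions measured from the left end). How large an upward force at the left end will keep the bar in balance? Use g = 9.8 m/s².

Taking torques about the right end:
Crate: 32.9 × 9.8 = 322.4 N down at 0.753 m → arm 5.657 m, τ = 322.4 × 5.657 = 1824 N·m counterclockwise.
Net moment of the loads = 1824 N·m counterclockwise.
The upward force F acts at the left end, arm 6.41 m, giving F × 6.41 clockwise.
For rotational equilibrium, F × 6.41 = 1824, so F = 1824 / 6.41 = 285 N.

F ≈ 285 N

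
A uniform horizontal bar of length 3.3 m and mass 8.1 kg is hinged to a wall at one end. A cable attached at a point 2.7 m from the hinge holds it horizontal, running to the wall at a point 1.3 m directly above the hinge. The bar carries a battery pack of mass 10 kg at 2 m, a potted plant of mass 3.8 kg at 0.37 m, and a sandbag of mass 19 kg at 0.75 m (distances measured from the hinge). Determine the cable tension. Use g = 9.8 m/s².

T ≈ 410 N

Taking torques about the hinge:
Beam weight: 8.1 × 9.8 = 79.38 N down at 1.65 m → arm 1.65 m, τ = 79.38 × 1.65 = 131 N·m clockwise.
Battery pack: 10 × 9.8 = 98 N down at 2 m → arm 2 m, τ = 98 × 2 = 196 N·m clockwise.
Potted plant: 3.8 × 9.8 = 37.24 N down at 0.37 m → arm 0.37 m, τ = 37.24 × 0.37 = 13.78 N·m clockwise.
Sandbag: 19 × 9.8 = 186.2 N down at 0.75 m → arm 0.75 m, τ = 186.2 × 0.75 = 139.6 N·m clockwise.
Total clockwise load moment = 480.4 N·m.
The cable tension T acts at 2.7 m; only its component perpendicular to the bar, T sinθ, produces torque. sinθ = h/√(h²+d²) = 1.3/√(1.3²+2.7²) = 0.4338.
For rotational equilibrium, T × 2.7 × 0.4338 = 480.4, so T = 480.4 / 1.171 = 410 N.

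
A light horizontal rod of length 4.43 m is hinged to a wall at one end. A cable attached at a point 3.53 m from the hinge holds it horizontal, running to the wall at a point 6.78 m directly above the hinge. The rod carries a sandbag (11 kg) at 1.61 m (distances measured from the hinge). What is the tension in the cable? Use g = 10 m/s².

T ≈ 56.6 N

Take moments about the hinge.
Sandbag: 11 × 10 = 110 N down at 1.61 m → arm 1.61 m, τ = 110 × 1.61 = 177.1 N·m clockwise.
Total clockwise load moment = 177.1 N·m.
The cable tension T acts at 3.53 m; only its component perpendicular to the rod, T sinθ, produces torque. sinθ = h/√(h²+d²) = 6.78/√(6.78²+3.53²) = 0.887.
Balancing moments: T × 3.53 × 0.887 = 177.1, giving T = 177.1 / 3.131 = 56.6 N.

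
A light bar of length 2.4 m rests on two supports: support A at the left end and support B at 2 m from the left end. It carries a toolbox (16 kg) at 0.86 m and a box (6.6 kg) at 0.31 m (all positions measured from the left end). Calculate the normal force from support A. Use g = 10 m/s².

R_A ≈ 147 N

About support B:
Toolbox: 16 × 10 = 160 N down at 0.86 m → arm 1.14 m, τ = 160 × 1.14 = 182.4 N·m counterclockwise.
Box: 6.6 × 10 = 66 N down at 0.31 m → arm 1.69 m, τ = 66 × 1.69 = 111.5 N·m counterclockwise.
Net load moment about support B = 293.9 N·m counterclockwise.
Reaction R at support A is upward at 0 m, arm 2 m → moment R × 2 clockwise.
Setting net torque to zero: R × 2 = 293.9 → R = 147 N.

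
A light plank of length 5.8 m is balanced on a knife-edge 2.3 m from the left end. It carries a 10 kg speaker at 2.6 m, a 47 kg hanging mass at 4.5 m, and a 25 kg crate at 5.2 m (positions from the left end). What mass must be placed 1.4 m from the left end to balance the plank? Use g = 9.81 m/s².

m ≈ 199 kg

Taking torques about the knife-edge (at 2.3 m from the left end):
Speaker: 10 × 9.81 = 98.1 N down at 2.6 m → arm 0.3 m, τ = 98.1 × 0.3 = 29.43 N·m clockwise.
Hanging mass: 47 × 9.81 = 461.1 N down at 4.5 m → arm 2.2 m, τ = 461.1 × 2.2 = 1014 N·m clockwise.
Crate: 25 × 9.81 = 245.2 N down at 5.2 m → arm 2.9 m, τ = 245.2 × 2.9 = 711.1 N·m clockwise.
Net moment of known loads = 1755 N·m clockwise.
An unknown mass m at 1.4 m has arm 0.9 m; its moment is m·g·0.9 counterclockwise.
Στ = 0 ⇒ m × 9.81 × 0.9 = 1755 ⇒ m = 1755 / (9.81 × 0.9) = 199 kg.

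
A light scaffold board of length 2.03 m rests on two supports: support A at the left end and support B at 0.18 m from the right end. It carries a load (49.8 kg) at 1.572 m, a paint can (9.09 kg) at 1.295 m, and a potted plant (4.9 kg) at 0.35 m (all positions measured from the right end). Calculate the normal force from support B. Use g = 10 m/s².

R_B ≈ 204 N

Take moments about support A.
Load: 49.8 × 10 = 498 N down at 1.572 m → arm 0.458 m, τ = 498 × 0.458 = 228.1 N·m clockwise.
Paint can: 9.09 × 10 = 90.9 N down at 1.295 m → arm 0.735 m, τ = 90.9 × 0.735 = 66.81 N·m clockwise.
Potted plant: 4.9 × 10 = 49 N down at 0.35 m → arm 1.68 m, τ = 49 × 1.68 = 82.32 N·m clockwise.
Net load moment about support A = 377.2 N·m clockwise.
Reaction R at support B is upward at 0.18 m, arm 1.85 m → moment R × 1.85 counterclockwise.
Setting net torque to zero: R × 1.85 = 377.2 → R = 204 N.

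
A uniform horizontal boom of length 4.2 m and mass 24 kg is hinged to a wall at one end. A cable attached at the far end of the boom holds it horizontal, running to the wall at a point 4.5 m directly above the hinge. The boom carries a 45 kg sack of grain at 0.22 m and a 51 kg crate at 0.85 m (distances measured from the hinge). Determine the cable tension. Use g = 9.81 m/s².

About the hinge:
Beam weight: 24 × 9.81 = 235.4 N down at 2.1 m → arm 2.1 m, τ = 235.4 × 2.1 = 494.3 N·m clockwise.
Sack of grain: 45 × 9.81 = 441.5 N down at 0.22 m → arm 0.22 m, τ = 441.5 × 0.22 = 97.13 N·m clockwise.
Crate: 51 × 9.81 = 500.3 N down at 0.85 m → arm 0.85 m, τ = 500.3 × 0.85 = 425.3 N·m clockwise.
Total clockwise load moment = 1017 N·m.
The cable tension T acts at 4.2 m; only its component perpendicular to the boom, T sinθ, produces torque. sinθ = h/√(h²+d²) = 4.5/√(4.5²+4.2²) = 0.7311.
For rotational equilibrium, T × 4.2 × 0.7311 = 1017, so T = 1017 / 3.071 = 331 N.

T ≈ 331 N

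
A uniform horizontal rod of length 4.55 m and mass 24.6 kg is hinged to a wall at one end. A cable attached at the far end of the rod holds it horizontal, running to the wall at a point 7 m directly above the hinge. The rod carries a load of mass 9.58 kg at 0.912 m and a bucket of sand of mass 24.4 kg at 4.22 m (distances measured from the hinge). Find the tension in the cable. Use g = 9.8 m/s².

Choose the hinge as the axis so the unknown hinge reaction has zero arm there.
Beam weight: 24.6 × 9.8 = 241.1 N down at 2.275 m → arm 2.275 m, τ = 241.1 × 2.275 = 548.5 N·m clockwise.
Load: 9.58 × 9.8 = 93.88 N down at 0.912 m → arm 0.912 m, τ = 93.88 × 0.912 = 85.62 N·m clockwise.
Bucket of sand: 24.4 × 9.8 = 239.1 N down at 4.22 m → arm 4.22 m, τ = 239.1 × 4.22 = 1009 N·m clockwise.
Total clockwise load moment = 1643 N·m.
The cable tension T acts at 4.55 m; only its component perpendicular to the rod, T sinθ, produces torque. sinθ = h/√(h²+d²) = 7/√(7²+4.55²) = 0.8384.
Balancing moments: T × 4.55 × 0.8384 = 1643, giving T = 1643 / 3.815 = 431 N.

T ≈ 431 N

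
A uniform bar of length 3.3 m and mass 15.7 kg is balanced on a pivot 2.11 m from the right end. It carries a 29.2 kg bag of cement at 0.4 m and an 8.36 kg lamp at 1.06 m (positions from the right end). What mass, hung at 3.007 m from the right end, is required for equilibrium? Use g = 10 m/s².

Take moments about the pivot (at 2.11 m from the right end).
Beam weight: 15.7 × 10 = 157 N down at 1.65 m → arm 0.46 m, τ = 157 × 0.46 = 72.22 N·m clockwise.
Bag of cement: 29.2 × 10 = 292 N down at 0.4 m → arm 1.71 m, τ = 292 × 1.71 = 499.3 N·m clockwise.
Lamp: 8.36 × 10 = 83.6 N down at 1.06 m → arm 1.05 m, τ = 83.6 × 1.05 = 87.78 N·m clockwise.
Net moment of known loads = 659.3 N·m clockwise.
An unknown mass m at 3.007 m has arm 0.897 m; its moment is m·g·0.897 counterclockwise.
For rotational equilibrium, m × 10 × 0.897 = 659.3, so m = 659.3 / (10 × 0.897) = 73.5 kg.

m ≈ 73.5 kg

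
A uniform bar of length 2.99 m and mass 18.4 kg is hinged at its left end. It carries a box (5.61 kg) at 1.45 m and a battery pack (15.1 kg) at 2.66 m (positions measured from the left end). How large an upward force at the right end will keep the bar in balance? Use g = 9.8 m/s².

F ≈ 248 N

Choose the left end as the axis so the unknown pivot reaction has zero arm there.
Beam weight: 18.4 × 9.8 = 180.3 N down at 1.495 m → arm 1.495 m, τ = 180.3 × 1.495 = 269.5 N·m clockwise.
Box: 5.61 × 9.8 = 54.98 N down at 1.45 m → arm 1.45 m, τ = 54.98 × 1.45 = 79.72 N·m clockwise.
Battery pack: 15.1 × 9.8 = 148 N down at 2.66 m → arm 2.66 m, τ = 148 × 2.66 = 393.7 N·m clockwise.
Net moment of the loads = 742.9 N·m clockwise.
The upward force F acts at the right end, arm 2.99 m, giving F × 2.99 counterclockwise.
Στ = 0 ⇒ F × 2.99 = 742.9 ⇒ F = 742.9 / 2.99 = 248 N.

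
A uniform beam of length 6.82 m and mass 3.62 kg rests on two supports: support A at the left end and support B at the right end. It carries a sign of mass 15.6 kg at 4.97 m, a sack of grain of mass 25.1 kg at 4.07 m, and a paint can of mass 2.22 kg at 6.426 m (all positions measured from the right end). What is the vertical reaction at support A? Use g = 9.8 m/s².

Sum moments about support B (its reaction then has zero moment arm).
Beam weight: 3.62 × 9.8 = 35.48 N down at 3.41 m → arm 3.41 m, τ = 35.48 × 3.41 = 121 N·m counterclockwise.
Sign: 15.6 × 9.8 = 152.9 N down at 4.97 m → arm 4.97 m, τ = 152.9 × 4.97 = 759.9 N·m counterclockwise.
Sack of grain: 25.1 × 9.8 = 246 N down at 4.07 m → arm 4.07 m, τ = 246 × 4.07 = 1001 N·m counterclockwise.
Paint can: 2.22 × 9.8 = 21.76 N down at 6.426 m → arm 6.426 m, τ = 21.76 × 6.426 = 139.8 N·m counterclockwise.
Net load moment about support B = 2022 N·m counterclockwise.
Reaction R at support A is upward at 6.82 m, arm 6.82 m → moment R × 6.82 clockwise.
For rotational equilibrium, R × 6.82 = 2022, so R = 296 N.

R_A ≈ 296 N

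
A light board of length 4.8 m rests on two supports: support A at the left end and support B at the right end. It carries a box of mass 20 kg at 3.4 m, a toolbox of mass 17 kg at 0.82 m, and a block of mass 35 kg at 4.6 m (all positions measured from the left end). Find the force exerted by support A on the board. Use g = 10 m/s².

R_A ≈ 214 N

About support B:
Box: 20 × 10 = 200 N down at 3.4 m → arm 1.4 m, τ = 200 × 1.4 = 280 N·m counterclockwise.
Toolbox: 17 × 10 = 170 N down at 0.82 m → arm 3.98 m, τ = 170 × 3.98 = 676.6 N·m counterclockwise.
Block: 35 × 10 = 350 N down at 4.6 m → arm 0.2 m, τ = 350 × 0.2 = 70 N·m counterclockwise.
Net load moment about support B = 1027 N·m counterclockwise.
Reaction R at support A is upward at 0 m, arm 4.8 m → moment R × 4.8 clockwise.
Setting net torque to zero: R × 4.8 = 1027 → R = 214 N.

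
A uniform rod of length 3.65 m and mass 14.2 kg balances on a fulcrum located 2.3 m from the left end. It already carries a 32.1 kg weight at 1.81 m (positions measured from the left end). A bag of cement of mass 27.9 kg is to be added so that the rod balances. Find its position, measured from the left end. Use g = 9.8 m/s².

x ≈ 3.11 m from the left end

Sum moments about the fulcrum (at 2.3 m from the left end) (the support reaction has zero arm there).
Beam weight: 14.2 × 9.8 = 139.2 N down at 1.825 m → arm 0.475 m, τ = 139.2 × 0.475 = 66.12 N·m counterclockwise.
Weight: 32.1 × 9.8 = 314.6 N down at 1.81 m → arm 0.49 m, τ = 314.6 × 0.49 = 154.2 N·m counterclockwise.
Net moment of existing loads = 220.3 N·m counterclockwise.
The bag of cement weighs 27.9 × 9.8 = 273.4 N and must supply an equal clockwise moment, so its lever arm about the fulcrum is 220.3 / 273.4 = 0.806 m.
That puts it at 2.3 + 0.806 = 3.11 m from the left end.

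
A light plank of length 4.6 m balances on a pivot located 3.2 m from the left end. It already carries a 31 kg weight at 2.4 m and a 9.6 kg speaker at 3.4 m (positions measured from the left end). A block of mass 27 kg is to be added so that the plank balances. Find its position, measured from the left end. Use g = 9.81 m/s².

Sum moments about the pivot (at 3.2 m from the left end) (the support reaction has zero arm there).
Weight: 31 × 9.81 = 304.1 N down at 2.4 m → arm 0.8 m, τ = 304.1 × 0.8 = 243.3 N·m counterclockwise.
Speaker: 9.6 × 9.81 = 94.18 N down at 3.4 m → arm 0.2 m, τ = 94.18 × 0.2 = 18.84 N·m clockwise.
Net moment of existing loads = 224.5 N·m counterclockwise.
The block weighs 27 × 9.81 = 264.9 N and must supply an equal clockwise moment, so its lever arm about the pivot is 224.5 / 264.9 = 0.847 m.
That puts it at 3.2 + 0.847 = 4.05 m from the left end.

x ≈ 4.05 m from the left end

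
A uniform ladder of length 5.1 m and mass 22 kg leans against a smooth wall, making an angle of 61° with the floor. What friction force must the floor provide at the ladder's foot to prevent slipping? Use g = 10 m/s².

f ≈ 61 N

Taking torques about the foot of the ladder:
Ladder weight 22×10 = 220 N acts at 2.55 m along the ladder; its horizontal arm is 2.55·cos61° = 1.236 m → τ = 271.9 N·m clockwise.
Wall normal N acts horizontally at the top; its moment arm is the height L sinθ = 5.1·sin61° = 4.461 m, counterclockwise.
Setting net torque to zero: N × 4.461 = 271.9 → N = 61 N.
ΣFx = 0: friction at the foot balances the wall's push, so f = N_wall = 61 N.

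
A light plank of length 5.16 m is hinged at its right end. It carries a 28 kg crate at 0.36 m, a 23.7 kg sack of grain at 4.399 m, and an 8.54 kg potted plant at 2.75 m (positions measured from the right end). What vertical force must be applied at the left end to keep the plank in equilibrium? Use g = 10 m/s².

F ≈ 267 N

Choose the right end as the axis so the unknown pivot reaction has zero arm there.
Crate: 28 × 10 = 280 N down at 0.36 m → arm 0.36 m, τ = 280 × 0.36 = 100.8 N·m counterclockwise.
Sack of grain: 23.7 × 10 = 237 N down at 4.399 m → arm 4.399 m, τ = 237 × 4.399 = 1043 N·m counterclockwise.
Potted plant: 8.54 × 10 = 85.4 N down at 2.75 m → arm 2.75 m, τ = 85.4 × 2.75 = 234.9 N·m counterclockwise.
Net moment of the loads = 1379 N·m counterclockwise.
The upward force F acts at the left end, arm 5.16 m, giving F × 5.16 clockwise.
For rotational equilibrium, F × 5.16 = 1379, so F = 1379 / 5.16 = 267 N.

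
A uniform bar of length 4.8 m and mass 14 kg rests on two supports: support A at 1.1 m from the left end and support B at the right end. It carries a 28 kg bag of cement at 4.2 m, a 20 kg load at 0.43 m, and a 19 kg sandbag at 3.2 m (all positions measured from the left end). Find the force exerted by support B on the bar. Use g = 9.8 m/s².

R_B ≈ 348 N

Sum moments about support A (its reaction then has zero moment arm).
Beam weight: 14 × 9.8 = 137.2 N down at 2.4 m → arm 1.3 m, τ = 137.2 × 1.3 = 178.4 N·m clockwise.
Bag of cement: 28 × 9.8 = 274.4 N down at 4.2 m → arm 3.1 m, τ = 274.4 × 3.1 = 850.6 N·m clockwise.
Load: 20 × 9.8 = 196 N down at 0.43 m → arm 0.67 m, τ = 196 × 0.67 = 131.3 N·m counterclockwise.
Sandbag: 19 × 9.8 = 186.2 N down at 3.2 m → arm 2.1 m, τ = 186.2 × 2.1 = 391 N·m clockwise.
Net load moment about support A = 1289 N·m clockwise.
Reaction R at support B is upward at 4.8 m, arm 3.7 m → moment R × 3.7 counterclockwise.
Balancing moments: R × 3.7 = 1289, giving R = 348 N.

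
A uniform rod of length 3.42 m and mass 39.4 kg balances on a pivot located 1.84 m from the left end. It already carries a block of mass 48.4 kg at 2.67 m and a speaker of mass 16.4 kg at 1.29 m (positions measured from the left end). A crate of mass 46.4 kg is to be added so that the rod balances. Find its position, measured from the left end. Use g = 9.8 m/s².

x ≈ 1.28 m from the left end

Choose the pivot (at 1.84 m from the left end) as the axis so the support reaction has zero arm there.
Beam weight: 39.4 × 9.8 = 386.1 N down at 1.71 m → arm 0.13 m, τ = 386.1 × 0.13 = 50.19 N·m counterclockwise.
Block: 48.4 × 9.8 = 474.3 N down at 2.67 m → arm 0.83 m, τ = 474.3 × 0.83 = 393.7 N·m clockwise.
Speaker: 16.4 × 9.8 = 160.7 N down at 1.29 m → arm 0.55 m, τ = 160.7 × 0.55 = 88.39 N·m counterclockwise.
Net moment of existing loads = 255.1 N·m clockwise.
The crate weighs 46.4 × 9.8 = 454.7 N and must supply an equal counterclockwise moment, so its lever arm about the pivot is 255.1 / 454.7 = 0.561 m.
That puts it at 1.84 − 0.561 = 1.28 m from the left end.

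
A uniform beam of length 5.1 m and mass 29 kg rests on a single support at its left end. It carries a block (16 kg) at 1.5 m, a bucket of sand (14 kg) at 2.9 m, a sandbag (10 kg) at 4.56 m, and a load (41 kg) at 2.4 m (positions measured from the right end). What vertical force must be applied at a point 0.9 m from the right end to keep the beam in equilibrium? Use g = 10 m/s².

F ≈ 663 N

Taking torques about the left end:
Beam weight: 29 × 10 = 290 N down at 2.55 m → arm 2.55 m, τ = 290 × 2.55 = 739.5 N·m clockwise.
Block: 16 × 10 = 160 N down at 1.5 m → arm 3.6 m, τ = 160 × 3.6 = 576 N·m clockwise.
Bucket of sand: 14 × 10 = 140 N down at 2.9 m → arm 2.2 m, τ = 140 × 2.2 = 308 N·m clockwise.
Sandbag: 10 × 10 = 100 N down at 4.56 m → arm 0.54 m, τ = 100 × 0.54 = 54 N·m clockwise.
Load: 41 × 10 = 410 N down at 2.4 m → arm 2.7 m, τ = 410 × 2.7 = 1107 N·m clockwise.
Net moment of the loads = 2784 N·m clockwise.
The upward force F acts at a point 0.9 m from the right end, arm 4.2 m, giving F × 4.2 counterclockwise.
For rotational equilibrium, F × 4.2 = 2784, so F = 2784 / 4.2 = 663 N.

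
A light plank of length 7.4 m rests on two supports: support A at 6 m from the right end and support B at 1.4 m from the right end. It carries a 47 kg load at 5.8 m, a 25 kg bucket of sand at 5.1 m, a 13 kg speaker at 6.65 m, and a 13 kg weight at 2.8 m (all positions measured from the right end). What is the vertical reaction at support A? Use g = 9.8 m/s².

Taking torques about support B:
Load: 47 × 9.8 = 460.6 N down at 5.8 m → arm 4.4 m, τ = 460.6 × 4.4 = 2027 N·m counterclockwise.
Bucket of sand: 25 × 9.8 = 245 N down at 5.1 m → arm 3.7 m, τ = 245 × 3.7 = 906.5 N·m counterclockwise.
Speaker: 13 × 9.8 = 127.4 N down at 6.65 m → arm 5.25 m, τ = 127.4 × 5.25 = 668.9 N·m counterclockwise.
Weight: 13 × 9.8 = 127.4 N down at 2.8 m → arm 1.4 m, τ = 127.4 × 1.4 = 178.4 N·m counterclockwise.
Net load moment about support B = 3781 N·m counterclockwise.
Reaction R at support A is upward at 6 m, arm 4.6 m → moment R × 4.6 clockwise.
Balancing moments: R × 4.6 = 3781, giving R = 822 N.

R_A ≈ 822 N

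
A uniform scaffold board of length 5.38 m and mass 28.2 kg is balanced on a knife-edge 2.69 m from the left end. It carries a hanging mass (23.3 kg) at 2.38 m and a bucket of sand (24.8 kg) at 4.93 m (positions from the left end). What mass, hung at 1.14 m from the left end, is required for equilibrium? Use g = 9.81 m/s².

Take moments about the knife-edge (at 2.69 m from the left end).
Beam weight: acts at the knife-edge, moment arm 0 → no torque.
Hanging mass: 23.3 × 9.81 = 228.6 N down at 2.38 m → arm 0.31 m, τ = 228.6 × 0.31 = 70.87 N·m counterclockwise.
Bucket of sand: 24.8 × 9.81 = 243.3 N down at 4.93 m → arm 2.24 m, τ = 243.3 × 2.24 = 545 N·m clockwise.
Net moment of known loads = 474.1 N·m clockwise.
An unknown mass m at 1.14 m has arm 1.55 m; its moment is m·g·1.55 counterclockwise.
For rotational equilibrium, m × 9.81 × 1.55 = 474.1, so m = 474.1 / (9.81 × 1.55) = 31.2 kg.

m ≈ 31.2 kg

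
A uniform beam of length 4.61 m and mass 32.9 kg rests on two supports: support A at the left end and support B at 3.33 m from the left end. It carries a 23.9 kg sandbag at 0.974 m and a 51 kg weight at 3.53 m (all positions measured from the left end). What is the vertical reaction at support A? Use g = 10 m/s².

Choose support B as the axis so its reaction then has zero moment arm.
Beam weight: 32.9 × 10 = 329 N down at 2.305 m → arm 1.025 m, τ = 329 × 1.025 = 337.2 N·m counterclockwise.
Sandbag: 23.9 × 10 = 239 N down at 0.974 m → arm 2.356 m, τ = 239 × 2.356 = 563.1 N·m counterclockwise.
Weight: 51 × 10 = 510 N down at 3.53 m → arm 0.2 m, τ = 510 × 0.2 = 102 N·m clockwise.
Net load moment about support B = 798.3 N·m counterclockwise.
Reaction R at support A is upward at 0 m, arm 3.33 m → moment R × 3.33 clockwise.
For rotational equilibrium, R × 3.33 = 798.3, so R = 240 N.

R_A ≈ 240 N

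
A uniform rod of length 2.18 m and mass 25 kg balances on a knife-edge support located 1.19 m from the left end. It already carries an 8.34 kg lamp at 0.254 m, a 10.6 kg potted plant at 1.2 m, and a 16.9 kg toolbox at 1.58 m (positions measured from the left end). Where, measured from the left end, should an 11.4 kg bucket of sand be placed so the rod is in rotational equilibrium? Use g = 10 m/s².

Take moments about the knife-edge support (at 1.19 m from the left end).
Beam weight: 25 × 10 = 250 N down at 1.09 m → arm 0.1 m, τ = 250 × 0.1 = 25 N·m counterclockwise.
Lamp: 8.34 × 10 = 83.4 N down at 0.254 m → arm 0.936 m, τ = 83.4 × 0.936 = 78.06 N·m counterclockwise.
Potted plant: 10.6 × 10 = 106 N down at 1.2 m → arm 0.01 m, τ = 106 × 0.01 = 1.06 N·m clockwise.
Toolbox: 16.9 × 10 = 169 N down at 1.58 m → arm 0.39 m, τ = 169 × 0.39 = 65.91 N·m clockwise.
Net moment of existing loads = 36.09 N·m counterclockwise.
The bucket of sand weighs 11.4 × 10 = 114 N and must supply an equal clockwise moment, so its lever arm about the knife-edge support is 36.09 / 114 = 0.317 m.
That puts it at 1.19 + 0.317 = 1.51 m from the left end.

x ≈ 1.51 m from the left end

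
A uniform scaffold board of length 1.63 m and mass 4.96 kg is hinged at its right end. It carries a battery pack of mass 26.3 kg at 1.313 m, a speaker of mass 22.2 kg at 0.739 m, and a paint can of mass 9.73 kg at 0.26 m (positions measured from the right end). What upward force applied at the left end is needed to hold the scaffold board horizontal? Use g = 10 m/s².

F ≈ 353 N

Choose the right end as the axis so the unknown pivot reaction has zero arm there.
Beam weight: 4.96 × 10 = 49.6 N down at 0.815 m → arm 0.815 m, τ = 49.6 × 0.815 = 40.42 N·m counterclockwise.
Battery pack: 26.3 × 10 = 263 N down at 1.313 m → arm 1.313 m, τ = 263 × 1.313 = 345.3 N·m counterclockwise.
Speaker: 22.2 × 10 = 222 N down at 0.739 m → arm 0.739 m, τ = 222 × 0.739 = 164.1 N·m counterclockwise.
Paint can: 9.73 × 10 = 97.3 N down at 0.26 m → arm 0.26 m, τ = 97.3 × 0.26 = 25.3 N·m counterclockwise.
Net moment of the loads = 575.1 N·m counterclockwise.
The upward force F acts at the left end, arm 1.63 m, giving F × 1.63 clockwise.
Στ = 0 ⇒ F × 1.63 = 575.1 ⇒ F = 575.1 / 1.63 = 353 N.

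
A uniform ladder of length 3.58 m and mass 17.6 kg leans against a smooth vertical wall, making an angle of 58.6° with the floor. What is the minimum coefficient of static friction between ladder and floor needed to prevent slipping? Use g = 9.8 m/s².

Choose the foot of the ladder as the axis so the floor normal and friction both act there and drop out.
Ladder weight 17.6×9.8 = 172.5 N acts at 1.79 m along the ladder; its horizontal arm is 1.79·cos58.6° = 0.9326 m → τ = 160.9 N·m clockwise.
Wall normal N acts horizontally at the top; its moment arm is the height L sinθ = 3.58·sin58.6° = 3.056 m, counterclockwise.
Στ = 0 ⇒ N × 3.056 = 160.9 ⇒ N = 52.65 N.
ΣFx = 0 ⇒ f = N_wall = 52.65 N. ΣFy = 0 ⇒ N_floor = 172.5 N.
μ_min = f / N_floor = 52.65 / 172.5 = 0.305.

μ_min ≈ 0.305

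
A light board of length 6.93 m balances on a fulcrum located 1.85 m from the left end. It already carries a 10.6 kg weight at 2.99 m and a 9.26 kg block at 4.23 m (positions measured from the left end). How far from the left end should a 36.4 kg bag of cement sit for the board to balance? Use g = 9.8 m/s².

Choose the fulcrum (at 1.85 m from the left end) as the axis so the support reaction has zero arm there.
Weight: 10.6 × 9.8 = 103.9 N down at 2.99 m → arm 1.14 m, τ = 103.9 × 1.14 = 118.4 N·m clockwise.
Block: 9.26 × 9.8 = 90.75 N down at 4.23 m → arm 2.38 m, τ = 90.75 × 2.38 = 216 N·m clockwise.
Net moment of existing loads = 334.4 N·m clockwise.
The bag of cement weighs 36.4 × 9.8 = 356.7 N and must supply an equal counterclockwise moment, so its lever arm about the fulcrum is 334.4 / 356.7 = 0.937 m.
That puts it at 1.85 − 0.937 = 0.913 m from the left end.

x ≈ 0.913 m from the left end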